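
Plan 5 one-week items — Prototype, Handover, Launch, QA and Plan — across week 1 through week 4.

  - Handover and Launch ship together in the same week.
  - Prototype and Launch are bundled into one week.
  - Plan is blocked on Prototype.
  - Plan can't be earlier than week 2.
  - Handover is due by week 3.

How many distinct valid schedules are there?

Splitting on Prototype: it can be week 1 (12), week 2 (8), week 3 (4). Listing each branch's schedules as (Handover, Launch, QA, Plan) by week number:
Prototype=week 1: (1,1,1,2) (1,1,1,3) (1,1,1,4) (1,1,2,2) (1,1,2,3) (1,1,2,4) (1,1,3,2) (1,1,3,3) (1,1,3,4) (1,1,4,2) (1,1,4,3) (1,1,4,4) — 12.
Prototype=week 2: (2,2,1,3) (2,2,1,4) (2,2,2,3) (2,2,2,4) (2,2,3,3) (2,2,3,4) (2,2,4,3) (2,2,4,4) — 8.
Prototype=week 3: (3,3,1,4) (3,3,2,4) (3,3,3,4) (3,3,4,4) — 4.
Summing: 12 + 8 + 4 = 24.

24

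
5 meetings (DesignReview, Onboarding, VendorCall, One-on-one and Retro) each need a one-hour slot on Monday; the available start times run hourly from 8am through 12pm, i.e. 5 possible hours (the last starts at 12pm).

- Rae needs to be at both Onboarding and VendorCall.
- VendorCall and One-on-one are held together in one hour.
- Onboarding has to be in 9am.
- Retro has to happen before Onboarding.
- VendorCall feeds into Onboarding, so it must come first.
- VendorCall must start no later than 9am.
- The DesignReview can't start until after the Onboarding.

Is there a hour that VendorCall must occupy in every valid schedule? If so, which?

8am

VendorCall's window is 8am–9am.
Onboarding is fixed at 9am, and VendorCall can't share a hour with Onboarding.
So VendorCall must be 8am.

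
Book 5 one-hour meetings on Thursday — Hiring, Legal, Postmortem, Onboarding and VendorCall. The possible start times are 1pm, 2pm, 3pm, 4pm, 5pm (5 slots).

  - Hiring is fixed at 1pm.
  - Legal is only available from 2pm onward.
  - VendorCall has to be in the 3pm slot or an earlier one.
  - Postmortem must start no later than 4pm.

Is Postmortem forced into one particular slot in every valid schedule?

No

Postmortem can be 1pm (e.g. VendorCall -> 1pm, Legal -> 2pm, Postmortem -> 1pm, Onboarding -> 1pm, Hiring -> 1pm) or 2pm (e.g. Hiring in 1pm; Postmortem in 2pm; VendorCall in 1pm; Legal in 2pm; Onboarding in 1pm).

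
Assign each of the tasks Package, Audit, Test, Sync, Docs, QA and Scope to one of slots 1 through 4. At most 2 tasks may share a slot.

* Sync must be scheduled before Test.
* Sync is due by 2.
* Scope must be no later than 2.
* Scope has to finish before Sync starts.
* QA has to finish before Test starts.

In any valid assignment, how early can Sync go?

2

Precedence pushes Sync to at least 2; Sync's own window allows nothing later than 2.
Sync at 2 is achievable: Test=3, Sync=2, Package=2, Scope=1, Audit=3, QA=1, Docs=4.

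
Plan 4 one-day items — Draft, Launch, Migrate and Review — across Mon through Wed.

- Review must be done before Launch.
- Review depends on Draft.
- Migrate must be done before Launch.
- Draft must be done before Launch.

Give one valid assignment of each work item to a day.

Review -> Tue; Migrate -> Mon; Draft -> Mon; Launch -> Wed

Checking: Draft(Mon) before Review(Tue); Draft(Mon) before Launch(Wed); Migrate(Mon) before Launch(Wed); Review(Tue) before Launch(Wed).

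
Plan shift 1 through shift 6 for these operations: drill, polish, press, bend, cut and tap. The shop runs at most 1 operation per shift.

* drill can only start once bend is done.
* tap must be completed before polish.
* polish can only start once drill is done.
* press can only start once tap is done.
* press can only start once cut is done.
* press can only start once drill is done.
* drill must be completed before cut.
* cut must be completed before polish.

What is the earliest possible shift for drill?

shift 2

Precedence pushes drill to at least shift 2; downstream work caps drill at shift 4.
drill at shift 2 is achievable: polish in shift 5, press in shift 6, cut in shift 3, bend in shift 1, drill in shift 2, tap in shift 4.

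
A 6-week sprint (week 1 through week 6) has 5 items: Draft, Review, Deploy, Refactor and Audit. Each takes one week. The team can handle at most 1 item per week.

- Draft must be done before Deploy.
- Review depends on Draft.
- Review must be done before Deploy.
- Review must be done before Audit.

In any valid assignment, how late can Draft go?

Downstream work caps Draft at week 4.
Draft at week 3 is achievable: Refactor=week 1, Draft=week 3, Deploy=week 5, Audit=week 6, Review=week 4.
Nothing later works — the capacity limit rule out every week after week 3.

week 3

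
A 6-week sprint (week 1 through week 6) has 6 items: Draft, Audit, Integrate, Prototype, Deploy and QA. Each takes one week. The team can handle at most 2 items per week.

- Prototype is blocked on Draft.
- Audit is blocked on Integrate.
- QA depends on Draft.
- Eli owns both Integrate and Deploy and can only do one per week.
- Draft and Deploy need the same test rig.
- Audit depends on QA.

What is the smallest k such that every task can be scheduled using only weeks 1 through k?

The precedence chain requires at least 3 distinct weeks.
With at most 2 per week and 6 tasks, at least 3 weeks are needed.
3 works (last occupied week: week 3): for example QA -> week 2; Draft -> week 1; Prototype -> week 2; Audit -> week 3; Integrate -> week 1; Deploy -> week 3.

3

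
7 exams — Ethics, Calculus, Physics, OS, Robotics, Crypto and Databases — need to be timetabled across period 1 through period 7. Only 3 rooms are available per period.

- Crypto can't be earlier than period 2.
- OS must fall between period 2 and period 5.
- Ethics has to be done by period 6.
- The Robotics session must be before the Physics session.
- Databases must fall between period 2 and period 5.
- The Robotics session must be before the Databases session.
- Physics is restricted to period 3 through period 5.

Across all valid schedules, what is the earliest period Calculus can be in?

period 1

Calculus at period 1 is achievable: Calculus -> period 1; Ethics -> period 1; Physics -> period 3; Crypto -> period 2; Databases -> period 2; OS -> period 2; Robotics -> period 1.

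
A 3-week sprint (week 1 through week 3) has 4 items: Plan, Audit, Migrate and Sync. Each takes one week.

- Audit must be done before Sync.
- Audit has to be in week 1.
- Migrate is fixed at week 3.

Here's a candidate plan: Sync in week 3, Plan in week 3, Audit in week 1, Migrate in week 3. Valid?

Migrate is fixed at week 3 — holds.
Audit has to be in week 1 — holds.
Audit must be done before Sync — holds.

Valid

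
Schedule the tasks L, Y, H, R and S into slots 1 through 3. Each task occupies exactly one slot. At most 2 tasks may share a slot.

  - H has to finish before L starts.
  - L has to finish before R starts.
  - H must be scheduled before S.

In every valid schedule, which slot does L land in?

Precedence pushes L to at least 2; downstream work caps L at 2.
So L is pinned to 2.

2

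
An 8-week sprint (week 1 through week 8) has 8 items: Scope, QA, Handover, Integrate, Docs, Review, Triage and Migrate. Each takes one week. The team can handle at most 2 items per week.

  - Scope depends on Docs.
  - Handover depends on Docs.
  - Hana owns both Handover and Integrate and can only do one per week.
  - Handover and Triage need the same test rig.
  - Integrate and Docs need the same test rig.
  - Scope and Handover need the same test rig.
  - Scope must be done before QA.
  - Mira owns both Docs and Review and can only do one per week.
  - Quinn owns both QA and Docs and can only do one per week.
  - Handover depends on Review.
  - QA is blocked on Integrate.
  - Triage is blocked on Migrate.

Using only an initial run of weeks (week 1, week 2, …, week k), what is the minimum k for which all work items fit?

4

The precedence chain requires at least 3 distinct weeks.
With at most 2 per week and 8 work items, at least 4 weeks are needed.
4 works (last occupied week: week 4): for example Integrate in week 2, Review in week 3, Migrate in week 1, Handover in week 4, Docs in week 1, QA in week 4, Triage in week 3, Scope in week 2.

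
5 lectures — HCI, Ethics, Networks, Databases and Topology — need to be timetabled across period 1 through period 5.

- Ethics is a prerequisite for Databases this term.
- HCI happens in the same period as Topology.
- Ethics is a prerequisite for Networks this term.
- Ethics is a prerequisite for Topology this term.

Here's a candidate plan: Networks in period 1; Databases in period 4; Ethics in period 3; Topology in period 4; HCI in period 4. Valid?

Invalid. Ethics is a prerequisite for Networks this term.

Ethics is a prerequisite for Databases this term — holds.
Ethics is a prerequisite for Networks this term — violated.
Ethics is a prerequisite for Topology this term — holds.
HCI happens in the same period as Topology — holds.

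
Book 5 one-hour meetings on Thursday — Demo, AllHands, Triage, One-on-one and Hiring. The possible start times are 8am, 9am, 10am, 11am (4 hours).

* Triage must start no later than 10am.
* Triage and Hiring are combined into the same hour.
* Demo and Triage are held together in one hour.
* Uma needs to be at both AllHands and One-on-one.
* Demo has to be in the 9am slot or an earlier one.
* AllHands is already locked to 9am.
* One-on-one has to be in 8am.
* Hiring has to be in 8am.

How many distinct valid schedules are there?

Enumerating: Triage -> 8am; One-on-one -> 8am; Hiring -> 8am; AllHands -> 9am; Demo -> 8am.

1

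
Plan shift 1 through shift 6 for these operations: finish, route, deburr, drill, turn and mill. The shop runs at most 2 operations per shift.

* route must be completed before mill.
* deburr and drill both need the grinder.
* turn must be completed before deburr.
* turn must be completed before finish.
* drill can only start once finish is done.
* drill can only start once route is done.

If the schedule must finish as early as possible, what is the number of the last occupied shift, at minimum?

The precedence chain requires at least 3 distinct shifts.
With at most 2 per shift and 6 operations, at least 3 shifts are needed.
3 works (last occupied shift: shift 3): for example mill=shift 3, route=shift 1, finish=shift 2, drill=shift 3, turn=shift 1, deburr=shift 2.

shift 3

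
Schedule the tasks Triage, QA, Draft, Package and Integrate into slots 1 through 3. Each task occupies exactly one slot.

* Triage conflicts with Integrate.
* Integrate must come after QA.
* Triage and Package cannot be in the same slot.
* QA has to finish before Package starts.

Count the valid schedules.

24

Splitting on Triage: it can be 1 (15), 2 (6), 3 (3). Listing each branch's schedules as (QA, Draft, Package, Integrate):
Triage=1: (1,1,2,2) (1,1,2,3) (1,1,3,2) (1,1,3,3) (1,2,2,2) (1,2,2,3) (1,2,3,2) (1,2,3,3) (1,3,2,2) (1,3,2,3) (1,3,3,2) (1,3,3,3) (2,1,3,3) (2,2,3,3) (2,3,3,3) — 15.
Triage=2: (1,1,3,3) (1,2,3,3) (1,3,3,3) (2,1,3,3) (2,2,3,3) (2,3,3,3) — 6.
Triage=3: (1,1,2,2) (1,2,2,2) (1,3,2,2) — 3.
Summing: 15 + 6 + 3 = 24.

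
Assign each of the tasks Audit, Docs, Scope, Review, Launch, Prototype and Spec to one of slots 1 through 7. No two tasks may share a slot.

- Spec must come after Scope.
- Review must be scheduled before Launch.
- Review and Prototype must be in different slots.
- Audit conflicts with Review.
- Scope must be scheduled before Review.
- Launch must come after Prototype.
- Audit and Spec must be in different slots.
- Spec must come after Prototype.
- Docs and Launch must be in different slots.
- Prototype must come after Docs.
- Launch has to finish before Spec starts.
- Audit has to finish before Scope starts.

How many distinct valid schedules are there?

Splitting on Audit: it can be 1 (6), 2 (3), 3 (1). Listing each branch's schedules as (Docs, Scope, Review, Launch, Prototype, Spec):
Audit=1: (2,3,4,6,5,7) (2,3,5,6,4,7) (2,4,5,6,3,7) (3,2,4,6,5,7) (3,2,5,6,4,7) (4,2,3,6,5,7) — 6.
Audit=2: (1,3,4,6,5,7) (1,3,5,6,4,7) (1,4,5,6,3,7) — 3.
Audit=3: (1,4,5,6,2,7) — 1.
Summing: 6 + 3 + 1 = 10.

10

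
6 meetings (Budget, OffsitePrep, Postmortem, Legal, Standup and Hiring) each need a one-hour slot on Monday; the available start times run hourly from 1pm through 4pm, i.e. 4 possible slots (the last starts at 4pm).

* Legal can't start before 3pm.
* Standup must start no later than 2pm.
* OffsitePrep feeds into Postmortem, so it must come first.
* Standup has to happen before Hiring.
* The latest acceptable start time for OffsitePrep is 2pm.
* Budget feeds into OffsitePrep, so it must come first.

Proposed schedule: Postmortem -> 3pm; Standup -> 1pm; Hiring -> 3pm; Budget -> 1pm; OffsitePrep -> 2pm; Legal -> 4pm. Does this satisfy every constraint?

The latest acceptable start time for OffsitePrep is 2pm — holds.
Standup must start no later than 2pm — holds.
Legal can't start before 3pm — holds.
Standup has to happen before Hiring — holds.
Budget feeds into OffsitePrep, so it must come first — holds.
OffsitePrep feeds into Postmortem, so it must come first — holds.

Yes, all constraints hold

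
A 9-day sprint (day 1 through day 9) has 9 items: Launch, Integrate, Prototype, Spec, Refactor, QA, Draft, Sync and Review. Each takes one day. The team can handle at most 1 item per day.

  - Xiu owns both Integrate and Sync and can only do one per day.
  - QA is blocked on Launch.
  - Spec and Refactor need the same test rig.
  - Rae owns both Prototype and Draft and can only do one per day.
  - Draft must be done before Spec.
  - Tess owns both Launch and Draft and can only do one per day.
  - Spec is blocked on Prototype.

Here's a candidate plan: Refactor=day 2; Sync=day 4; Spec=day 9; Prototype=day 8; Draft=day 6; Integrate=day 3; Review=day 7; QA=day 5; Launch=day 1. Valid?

Valid

Spec and Refactor need the same test rig — holds.
QA is blocked on Launch — holds.
Draft must be done before Spec — holds.
Spec is blocked on Prototype — holds.
Xiu owns both Integrate and Sync and can only do one per day — holds.
Tess owns both Launch and Draft and can only do one per day — holds.
Rae owns both Prototype and Draft and can only do one per day — holds.
The team can handle at most 1 item per day — holds.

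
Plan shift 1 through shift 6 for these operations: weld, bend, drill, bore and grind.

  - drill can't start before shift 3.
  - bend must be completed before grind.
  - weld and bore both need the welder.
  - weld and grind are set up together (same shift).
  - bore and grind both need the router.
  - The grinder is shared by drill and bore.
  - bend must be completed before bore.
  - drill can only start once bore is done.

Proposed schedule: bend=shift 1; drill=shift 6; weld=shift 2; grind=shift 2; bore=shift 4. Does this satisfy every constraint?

weld and bore both need the welder — holds.
weld and grind are set up together (same shift) — holds.
The grinder is shared by drill and bore — holds.
drill can only start once bore is done — holds.
drill can't start before shift 3 — holds.
bend must be completed before grind — holds.
bend must be completed before bore — holds.
bore and grind both need the router — holds.

Valid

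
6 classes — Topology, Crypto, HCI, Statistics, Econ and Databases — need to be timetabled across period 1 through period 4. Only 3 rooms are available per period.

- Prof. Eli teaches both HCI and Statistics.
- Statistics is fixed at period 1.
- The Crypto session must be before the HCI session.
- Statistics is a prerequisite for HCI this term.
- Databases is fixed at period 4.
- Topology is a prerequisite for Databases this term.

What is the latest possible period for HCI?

period 4

Precedence pushes HCI to at least period 2.
HCI at period 4 is achievable: HCI=period 4; Databases=period 4; Topology=period 1; Econ=period 2; Statistics=period 1; Crypto=period 1.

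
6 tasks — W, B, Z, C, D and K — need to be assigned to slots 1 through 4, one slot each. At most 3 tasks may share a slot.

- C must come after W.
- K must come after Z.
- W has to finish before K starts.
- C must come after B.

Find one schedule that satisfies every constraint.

Z=1, W=1, C=2, D=2, K=2, B=1

Checking: W(1) before K(2); W(1) before C(2); B(1) before C(2); Z(1) before K(2); max 3 per slot (cap 3).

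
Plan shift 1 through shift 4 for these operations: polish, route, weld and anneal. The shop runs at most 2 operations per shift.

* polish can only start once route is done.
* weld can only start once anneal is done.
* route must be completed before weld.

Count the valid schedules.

Splitting on polish: it can be shift 2 (6), shift 3 (11), shift 4 (14). Listing each branch's schedules as (route, weld, anneal) by shift number:
polish=shift 2: (1,2,1) (1,3,1) (1,3,2) (1,4,1) (1,4,2) (1,4,3) — 6.
polish=shift 3: (1,2,1) (1,3,1) (1,3,2) (1,4,1) (1,4,2) (1,4,3) (2,3,1) (2,3,2) (2,4,1) (2,4,2) (2,4,3) — 11.
polish=shift 4: (1,2,1) (1,3,1) (1,3,2) (1,4,1) (1,4,2) (1,4,3) (2,3,1) (2,3,2) (2,4,1) (2,4,2) (2,4,3) (3,4,1) (3,4,2) (3,4,3) — 14.
Summing: 6 + 11 + 14 = 31.

31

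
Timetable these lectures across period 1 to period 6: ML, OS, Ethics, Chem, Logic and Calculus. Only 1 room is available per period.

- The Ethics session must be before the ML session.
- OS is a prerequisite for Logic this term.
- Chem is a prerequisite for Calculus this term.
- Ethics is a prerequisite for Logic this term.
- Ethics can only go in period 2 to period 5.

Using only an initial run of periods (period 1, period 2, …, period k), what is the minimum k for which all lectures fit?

6 periods

The precedence chain requires at least 2 distinct periods.
With at most 1 per period and 6 lectures, at least 6 periods are needed.
Propagating the time windows through the other constraints, ML can't land before period 3, so the schedule must run through at least period 3.
6 works (last occupied period: period 6): for example Calculus -> period 6, OS -> period 1, Logic -> period 3, Ethics -> period 2, Chem -> period 5, ML -> period 4.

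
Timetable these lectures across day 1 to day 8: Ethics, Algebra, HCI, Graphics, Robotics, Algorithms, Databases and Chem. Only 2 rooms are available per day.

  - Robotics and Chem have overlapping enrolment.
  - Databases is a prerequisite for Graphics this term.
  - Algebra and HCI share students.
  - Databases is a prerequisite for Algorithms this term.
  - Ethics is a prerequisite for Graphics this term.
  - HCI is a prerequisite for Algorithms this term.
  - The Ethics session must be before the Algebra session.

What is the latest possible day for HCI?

Downstream work caps HCI at day 7.
HCI at day 7 is achievable: Ethics -> day 1, Graphics -> day 2, HCI -> day 7, Algebra -> day 2, Chem -> day 4, Databases -> day 1, Robotics -> day 3, Algorithms -> day 8.

day 7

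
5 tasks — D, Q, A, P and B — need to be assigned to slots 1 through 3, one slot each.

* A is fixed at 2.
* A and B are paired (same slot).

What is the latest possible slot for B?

B must be in the same slot as A, which can't be before 2, so B is at least 2; B must be in the same slot as A, which can't be after 2, so B is at most 2.
B at 2 is achievable: P -> 1; D -> 1; Q -> 1; A -> 2; B -> 2.

2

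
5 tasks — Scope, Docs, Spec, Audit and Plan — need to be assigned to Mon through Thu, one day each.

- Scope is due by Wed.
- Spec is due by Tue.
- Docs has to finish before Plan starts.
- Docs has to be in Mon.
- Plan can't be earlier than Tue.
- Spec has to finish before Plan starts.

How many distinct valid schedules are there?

60

Splitting on Scope: it can be Mon (20), Tue (20), Wed (20). Listing each branch's schedules as (Docs, Spec, Audit, Plan):
Scope=Mon: (Mon,Mon,Mon,Tue) (Mon,Mon,Mon,Wed) (Mon,Mon,Mon,Thu) (Mon,Mon,Tue,Tue) (Mon,Mon,Tue,Wed) (Mon,Mon,Tue,Thu) (Mon,Mon,Wed,Tue) (Mon,Mon,Wed,Wed) (Mon,Mon,Wed,Thu) (Mon,Mon,Thu,Tue) (Mon,Mon,Thu,Wed) (Mon,Mon,Thu,Thu) (Mon,Tue,Mon,Wed) (Mon,Tue,Mon,Thu) (Mon,Tue,Tue,Wed) (Mon,Tue,Tue,Thu) (Mon,Tue,Wed,Wed) (Mon,Tue,Wed,Thu) (Mon,Tue,Thu,Wed) (Mon,Tue,Thu,Thu) — 20.
Scope=Tue: (Mon,Mon,Mon,Tue) (Mon,Mon,Mon,Wed) (Mon,Mon,Mon,Thu) (Mon,Mon,Tue,Tue) (Mon,Mon,Tue,Wed) (Mon,Mon,Tue,Thu) (Mon,Mon,Wed,Tue) (Mon,Mon,Wed,Wed) (Mon,Mon,Wed,Thu) (Mon,Mon,Thu,Tue) (Mon,Mon,Thu,Wed) (Mon,Mon,Thu,Thu) (Mon,Tue,Mon,Wed) (Mon,Tue,Mon,Thu) (Mon,Tue,Tue,Wed) (Mon,Tue,Tue,Thu) (Mon,Tue,Wed,Wed) (Mon,Tue,Wed,Thu) (Mon,Tue,Thu,Wed) (Mon,Tue,Thu,Thu) — 20.
Scope=Wed: (Mon,Mon,Mon,Tue) (Mon,Mon,Mon,Wed) (Mon,Mon,Mon,Thu) (Mon,Mon,Tue,Tue) (Mon,Mon,Tue,Wed) (Mon,Mon,Tue,Thu) (Mon,Mon,Wed,Tue) (Mon,Mon,Wed,Wed) (Mon,Mon,Wed,Thu) (Mon,Mon,Thu,Tue) (Mon,Mon,Thu,Wed) (Mon,Mon,Thu,Thu) (Mon,Tue,Mon,Wed) (Mon,Tue,Mon,Thu) (Mon,Tue,Tue,Wed) (Mon,Tue,Tue,Thu) (Mon,Tue,Wed,Wed) (Mon,Tue,Wed,Thu) (Mon,Tue,Thu,Wed) (Mon,Tue,Thu,Thu) — 20.
Summing: 20 + 20 + 20 = 60.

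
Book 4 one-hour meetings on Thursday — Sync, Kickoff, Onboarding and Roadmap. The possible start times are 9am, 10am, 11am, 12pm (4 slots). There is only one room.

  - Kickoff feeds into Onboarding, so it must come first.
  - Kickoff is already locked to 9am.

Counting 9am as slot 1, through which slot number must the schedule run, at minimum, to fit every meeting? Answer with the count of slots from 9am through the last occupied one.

The precedence chain requires at least 2 distinct slots.
With at most 1 per slot and 4 meetings, at least 4 slots are needed.
4 works (last occupied slot: 12pm): for example Kickoff -> 9am; Sync -> 11am; Roadmap -> 12pm; Onboarding -> 10am.

4 slots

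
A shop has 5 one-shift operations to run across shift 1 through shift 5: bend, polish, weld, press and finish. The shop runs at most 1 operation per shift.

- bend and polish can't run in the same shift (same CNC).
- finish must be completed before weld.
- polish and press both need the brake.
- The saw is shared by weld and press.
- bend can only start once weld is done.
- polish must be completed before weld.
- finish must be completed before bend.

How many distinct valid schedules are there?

Splitting on bend: it can be shift 4 (2), shift 5 (8). Listing each branch's schedules as (polish, weld, press, finish) by shift number:
bend=shift 4: (1,3,5,2) (2,3,5,1) — 2.
bend=shift 5: (1,3,4,2) (1,4,2,3) (1,4,3,2) (2,3,4,1) (2,4,1,3) (2,4,3,1) (3,4,1,2) (3,4,2,1) — 8.
Summing: 2 + 8 = 10.

10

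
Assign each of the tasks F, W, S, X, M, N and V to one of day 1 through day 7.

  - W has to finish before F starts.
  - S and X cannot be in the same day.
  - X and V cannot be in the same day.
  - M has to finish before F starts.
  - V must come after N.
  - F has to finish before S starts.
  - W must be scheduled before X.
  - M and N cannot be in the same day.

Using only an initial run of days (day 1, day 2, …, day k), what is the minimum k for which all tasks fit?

The precedence chain requires at least 3 distinct days.
3 works (last occupied day: day 3): for example M -> day 1; V -> day 3; F -> day 2; S -> day 3; X -> day 2; N -> day 2; W -> day 1.

3 days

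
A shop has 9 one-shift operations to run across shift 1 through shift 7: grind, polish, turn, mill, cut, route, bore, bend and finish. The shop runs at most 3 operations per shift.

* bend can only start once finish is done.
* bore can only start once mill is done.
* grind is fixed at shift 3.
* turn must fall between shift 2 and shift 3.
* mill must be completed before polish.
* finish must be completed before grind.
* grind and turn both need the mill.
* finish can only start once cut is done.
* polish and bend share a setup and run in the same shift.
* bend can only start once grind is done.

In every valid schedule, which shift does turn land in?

turn's window is shift 2–shift 3.
grind is fixed at shift 3, and turn can't share a shift with grind.
So turn must be shift 2.

shift 2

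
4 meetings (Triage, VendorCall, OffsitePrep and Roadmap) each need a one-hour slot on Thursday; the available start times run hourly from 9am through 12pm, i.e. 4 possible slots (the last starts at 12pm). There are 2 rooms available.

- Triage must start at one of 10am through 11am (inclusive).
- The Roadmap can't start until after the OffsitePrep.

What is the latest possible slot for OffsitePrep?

11am

Downstream work caps OffsitePrep at 11am.
OffsitePrep at 11am is achievable: VendorCall -> 9am, OffsitePrep -> 11am, Triage -> 10am, Roadmap -> 12pm.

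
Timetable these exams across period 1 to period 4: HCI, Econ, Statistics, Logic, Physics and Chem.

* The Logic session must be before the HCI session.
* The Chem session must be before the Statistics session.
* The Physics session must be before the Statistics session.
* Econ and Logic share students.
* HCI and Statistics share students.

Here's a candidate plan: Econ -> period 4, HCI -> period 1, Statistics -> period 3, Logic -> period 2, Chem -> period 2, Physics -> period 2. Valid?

The Chem session must be before the Statistics session — holds.
HCI and Statistics share students — holds.
Econ and Logic share students — holds.
The Logic session must be before the HCI session — violated.
The Physics session must be before the Statistics session — holds.

Invalid. The Logic session must be before the HCI session.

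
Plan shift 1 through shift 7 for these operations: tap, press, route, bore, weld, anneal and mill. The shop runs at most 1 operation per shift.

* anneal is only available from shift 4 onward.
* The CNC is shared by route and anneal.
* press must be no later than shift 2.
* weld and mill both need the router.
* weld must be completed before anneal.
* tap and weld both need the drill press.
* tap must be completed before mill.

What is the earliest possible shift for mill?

Precedence pushes mill to at least shift 2.
mill at shift 3 is achievable: tap in shift 2; route in shift 6; bore in shift 7; mill in shift 3; weld in shift 4; anneal in shift 5; press in shift 1.
Nothing earlier works — the conflict and capacity constraints rule out every shift before shift 3.

shift 3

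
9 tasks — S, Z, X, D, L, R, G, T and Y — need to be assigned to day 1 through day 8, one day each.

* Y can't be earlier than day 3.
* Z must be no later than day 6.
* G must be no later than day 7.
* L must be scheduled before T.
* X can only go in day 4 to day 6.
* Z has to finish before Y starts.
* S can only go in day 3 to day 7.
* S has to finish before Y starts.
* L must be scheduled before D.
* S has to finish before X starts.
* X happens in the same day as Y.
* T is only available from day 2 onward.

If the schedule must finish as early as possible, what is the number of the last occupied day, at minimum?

The precedence chain requires at least 2 distinct days.
X can't be placed before day 4, so the schedule must run through at least day 4.
4 works (last occupied day: day 4): for example Z in day 1, D in day 2, R in day 1, G in day 1, L in day 1, Y in day 4, S in day 3, X in day 4, T in day 2.

4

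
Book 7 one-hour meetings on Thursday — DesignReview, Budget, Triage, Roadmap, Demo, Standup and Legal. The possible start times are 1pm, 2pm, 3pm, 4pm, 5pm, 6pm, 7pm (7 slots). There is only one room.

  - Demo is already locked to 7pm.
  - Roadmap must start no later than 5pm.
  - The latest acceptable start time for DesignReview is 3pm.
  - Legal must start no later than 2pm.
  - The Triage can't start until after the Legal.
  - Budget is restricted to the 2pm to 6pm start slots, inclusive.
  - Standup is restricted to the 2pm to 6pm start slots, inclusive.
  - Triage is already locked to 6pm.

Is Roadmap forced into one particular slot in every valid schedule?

No

Roadmap can be 1pm (e.g. Standup in 5pm, Demo in 7pm, DesignReview in 3pm, Legal in 2pm, Triage in 6pm, Roadmap in 1pm, Budget in 4pm) or 2pm (e.g. Roadmap in 2pm; Budget in 4pm; Legal in 1pm; Triage in 6pm; Demo in 7pm; DesignReview in 3pm; Standup in 5pm).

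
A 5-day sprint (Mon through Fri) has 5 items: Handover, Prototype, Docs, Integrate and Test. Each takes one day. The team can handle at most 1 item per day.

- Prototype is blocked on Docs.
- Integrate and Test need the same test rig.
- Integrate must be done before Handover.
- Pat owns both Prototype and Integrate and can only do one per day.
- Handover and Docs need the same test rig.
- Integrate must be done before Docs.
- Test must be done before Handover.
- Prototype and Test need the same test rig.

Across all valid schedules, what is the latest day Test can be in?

Downstream work caps Test at Thu.
Test at Thu is achievable: Integrate in Mon, Docs in Tue, Handover in Fri, Test in Thu, Prototype in Wed.

Thu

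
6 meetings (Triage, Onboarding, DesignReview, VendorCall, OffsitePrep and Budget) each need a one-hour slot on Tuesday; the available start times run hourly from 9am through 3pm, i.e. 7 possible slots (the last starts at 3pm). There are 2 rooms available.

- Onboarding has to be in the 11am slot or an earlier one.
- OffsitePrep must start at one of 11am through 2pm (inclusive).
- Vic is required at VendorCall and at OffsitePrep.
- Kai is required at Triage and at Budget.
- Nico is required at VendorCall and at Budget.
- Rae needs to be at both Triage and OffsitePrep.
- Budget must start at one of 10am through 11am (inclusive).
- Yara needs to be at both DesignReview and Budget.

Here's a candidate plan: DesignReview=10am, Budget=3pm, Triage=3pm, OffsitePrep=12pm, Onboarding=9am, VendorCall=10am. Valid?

Nico is required at VendorCall and at Budget — holds.
Budget must start at one of 10am through 11am (inclusive) — violated.
Rae needs to be at both Triage and OffsitePrep — holds.
Kai is required at Triage and at Budget — violated.
Yara needs to be at both DesignReview and Budget — holds.
Vic is required at VendorCall and at OffsitePrep — holds.
Onboarding has to be in the 11am slot or an earlier one — holds.
There are 2 rooms available — holds.
OffsitePrep must start at one of 11am through 2pm (inclusive) — holds.

Invalid. Budget must start at one of 10am through 11am (inclusive).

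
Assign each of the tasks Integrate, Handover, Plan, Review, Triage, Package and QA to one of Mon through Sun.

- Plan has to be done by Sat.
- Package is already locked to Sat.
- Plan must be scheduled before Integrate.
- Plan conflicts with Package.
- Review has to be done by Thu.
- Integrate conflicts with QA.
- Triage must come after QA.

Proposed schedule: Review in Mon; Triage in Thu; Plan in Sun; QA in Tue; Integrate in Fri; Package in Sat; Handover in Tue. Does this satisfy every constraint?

No. Plan must be scheduled before Integrate is not satisfied.

Plan has to be done by Sat — violated.
Review has to be done by Thu — holds.
Package is already locked to Sat — holds.
Triage must come after QA — holds.
Integrate conflicts with QA — holds.
Plan conflicts with Package — holds.
Plan must be scheduled before Integrate — violated.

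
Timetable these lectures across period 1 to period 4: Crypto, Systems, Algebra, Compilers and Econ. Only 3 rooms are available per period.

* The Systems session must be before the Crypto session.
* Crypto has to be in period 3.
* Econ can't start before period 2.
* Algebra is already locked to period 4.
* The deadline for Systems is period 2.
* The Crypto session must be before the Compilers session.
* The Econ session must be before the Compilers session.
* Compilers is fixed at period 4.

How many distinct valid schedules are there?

Enumerating: Systems=period 1, Algebra=period 4, Econ=period 2, Crypto=period 3, Compilers=period 4 | Econ -> period 3, Algebra -> period 4, Crypto -> period 3, Compilers -> period 4, Systems -> period 1 | Compilers -> period 4; Crypto -> period 3; Systems -> period 2; Econ -> period 2; Algebra -> period 4 | Algebra -> period 4, Econ -> period 3, Crypto -> period 3, Compilers -> period 4, Systems -> period 2.

4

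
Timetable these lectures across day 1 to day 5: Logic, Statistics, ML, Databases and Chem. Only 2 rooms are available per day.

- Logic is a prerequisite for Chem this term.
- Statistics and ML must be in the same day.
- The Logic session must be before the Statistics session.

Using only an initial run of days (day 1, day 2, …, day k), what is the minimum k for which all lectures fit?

The precedence chain requires at least 2 distinct days.
With at most 2 per day and 5 lectures, at least 3 days are needed.
3 works (last occupied day: day 3): for example Statistics -> day 2; Databases -> day 1; Chem -> day 3; ML -> day 2; Logic -> day 1.

3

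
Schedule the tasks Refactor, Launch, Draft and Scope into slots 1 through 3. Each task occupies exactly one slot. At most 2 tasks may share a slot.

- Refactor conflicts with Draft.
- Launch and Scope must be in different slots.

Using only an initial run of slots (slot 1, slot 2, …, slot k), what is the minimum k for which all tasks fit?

With at most 2 per slot and 4 tasks, at least 2 slots are needed.
2 works (last occupied slot: 2): for example Scope=2; Draft=2; Refactor=1; Launch=1.

2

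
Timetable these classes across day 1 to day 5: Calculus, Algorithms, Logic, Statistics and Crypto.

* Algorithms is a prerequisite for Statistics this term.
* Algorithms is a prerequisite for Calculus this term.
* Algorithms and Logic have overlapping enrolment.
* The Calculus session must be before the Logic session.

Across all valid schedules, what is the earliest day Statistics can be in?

day 2

Precedence pushes Statistics to at least day 2.
Statistics at day 2 is achievable: Algorithms -> day 1; Logic -> day 3; Crypto -> day 1; Calculus -> day 2; Statistics -> day 2.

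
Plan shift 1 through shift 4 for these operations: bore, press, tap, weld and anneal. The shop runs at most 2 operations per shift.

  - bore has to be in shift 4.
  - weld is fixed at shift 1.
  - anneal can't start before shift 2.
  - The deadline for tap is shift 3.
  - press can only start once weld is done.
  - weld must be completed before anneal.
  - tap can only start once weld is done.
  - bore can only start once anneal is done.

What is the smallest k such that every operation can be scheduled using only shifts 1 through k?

4 shifts

The precedence chain requires at least 3 distinct shifts.
With at most 2 per shift and 5 operations, at least 3 shifts are needed.
bore can't be placed before shift 4, so the schedule must run through at least shift 4.
4 works (last occupied shift: shift 4): for example weld=shift 1, anneal=shift 2, press=shift 3, bore=shift 4, tap=shift 2.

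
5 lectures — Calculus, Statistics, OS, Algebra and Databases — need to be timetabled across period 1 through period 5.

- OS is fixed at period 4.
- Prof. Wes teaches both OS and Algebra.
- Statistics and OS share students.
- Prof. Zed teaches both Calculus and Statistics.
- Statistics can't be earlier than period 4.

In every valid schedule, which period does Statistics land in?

period 5

Statistics's window is period 4–period 5.
OS is fixed at period 4, and Statistics can't share a period with OS.
So Statistics must be period 5.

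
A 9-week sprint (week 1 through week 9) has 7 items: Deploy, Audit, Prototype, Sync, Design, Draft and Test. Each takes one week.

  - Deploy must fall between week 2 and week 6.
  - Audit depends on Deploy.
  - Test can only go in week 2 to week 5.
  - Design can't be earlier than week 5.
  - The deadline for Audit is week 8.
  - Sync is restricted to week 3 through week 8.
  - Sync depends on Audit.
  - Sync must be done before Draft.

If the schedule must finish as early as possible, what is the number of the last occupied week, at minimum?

week 5

The precedence chain requires at least 4 distinct weeks.
Design can't be placed before week 5, so the schedule must run through at least week 5.
5 works (last occupied week: week 5): for example Test=week 2; Deploy=week 2; Audit=week 3; Prototype=week 1; Sync=week 4; Draft=week 5; Design=week 5.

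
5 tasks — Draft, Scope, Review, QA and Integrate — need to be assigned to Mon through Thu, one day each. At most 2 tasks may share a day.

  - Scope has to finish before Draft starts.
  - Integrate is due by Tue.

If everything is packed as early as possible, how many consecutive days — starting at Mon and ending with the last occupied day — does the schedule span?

3

The precedence chain requires at least 2 distinct days.
With at most 2 per day and 5 tasks, at least 3 days are needed.
3 works (last occupied day: Wed): for example Draft=Tue; Scope=Mon; Integrate=Mon; QA=Wed; Review=Tue.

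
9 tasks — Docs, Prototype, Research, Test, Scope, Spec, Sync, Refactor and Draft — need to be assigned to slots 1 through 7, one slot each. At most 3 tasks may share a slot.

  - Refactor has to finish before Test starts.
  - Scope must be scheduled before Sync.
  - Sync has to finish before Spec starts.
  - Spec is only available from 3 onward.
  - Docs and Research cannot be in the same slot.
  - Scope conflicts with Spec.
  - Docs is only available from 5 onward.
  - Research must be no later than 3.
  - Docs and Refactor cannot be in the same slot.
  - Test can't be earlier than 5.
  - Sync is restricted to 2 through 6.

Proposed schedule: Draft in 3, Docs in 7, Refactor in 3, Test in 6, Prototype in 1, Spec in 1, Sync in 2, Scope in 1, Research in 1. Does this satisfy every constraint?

No. Scope conflicts with Spec is not satisfied.

Test can't be earlier than 5 — holds.
Scope conflicts with Spec — violated.
Refactor has to finish before Test starts — holds.
At most 3 tasks may share a slot — violated.
Docs is only available from 5 onward — holds.
Sync is restricted to 2 through 6 — holds.
Research must be no later than 3 — holds.
Sync has to finish before Spec starts — violated.
Spec is only available from 3 onward — violated.
Docs and Research cannot be in the same slot — holds.
Scope must be scheduled before Sync — holds.
Docs and Refactor cannot be in the same slot — holds.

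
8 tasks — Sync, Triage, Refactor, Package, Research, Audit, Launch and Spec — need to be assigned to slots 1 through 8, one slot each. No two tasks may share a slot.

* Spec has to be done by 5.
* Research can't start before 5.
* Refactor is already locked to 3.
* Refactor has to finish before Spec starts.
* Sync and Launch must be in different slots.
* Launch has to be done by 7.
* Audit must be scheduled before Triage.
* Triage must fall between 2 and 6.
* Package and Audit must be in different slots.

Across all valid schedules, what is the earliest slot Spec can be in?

4

Precedence pushes Spec to at least 4; Spec's own window allows nothing later than 5.
Spec at 4 is achievable: Spec -> 4; Triage -> 2; Launch -> 6; Research -> 5; Sync -> 7; Package -> 8; Refactor -> 3; Audit -> 1.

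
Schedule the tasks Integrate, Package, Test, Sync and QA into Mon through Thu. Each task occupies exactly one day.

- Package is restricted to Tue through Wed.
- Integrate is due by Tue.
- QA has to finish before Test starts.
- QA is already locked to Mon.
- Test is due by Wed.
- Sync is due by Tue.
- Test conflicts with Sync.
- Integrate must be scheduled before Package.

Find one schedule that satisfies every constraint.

Package -> Tue; Test -> Tue; Sync -> Mon; QA -> Mon; Integrate -> Mon

Checking: Integrate(Mon) before Package(Tue); QA(Mon) before Test(Tue); Test(Tue) != Sync(Mon); Test=Tue in [Mon,Wed]; Package=Tue in [Tue,Wed]; QA=Mon in [Mon,Mon]; Sync=Mon in [Mon,Tue]; Integrate=Mon in [Mon,Tue].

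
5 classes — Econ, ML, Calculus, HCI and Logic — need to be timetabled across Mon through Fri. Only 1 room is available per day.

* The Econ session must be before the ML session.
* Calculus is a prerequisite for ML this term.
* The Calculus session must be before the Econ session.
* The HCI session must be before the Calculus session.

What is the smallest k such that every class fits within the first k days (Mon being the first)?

The precedence chain requires at least 4 distinct days.
With at most 1 per day and 5 classes, at least 5 days are needed.
5 works (last occupied day: Fri): for example ML -> Thu, Econ -> Wed, Calculus -> Tue, Logic -> Fri, HCI -> Mon.

5 days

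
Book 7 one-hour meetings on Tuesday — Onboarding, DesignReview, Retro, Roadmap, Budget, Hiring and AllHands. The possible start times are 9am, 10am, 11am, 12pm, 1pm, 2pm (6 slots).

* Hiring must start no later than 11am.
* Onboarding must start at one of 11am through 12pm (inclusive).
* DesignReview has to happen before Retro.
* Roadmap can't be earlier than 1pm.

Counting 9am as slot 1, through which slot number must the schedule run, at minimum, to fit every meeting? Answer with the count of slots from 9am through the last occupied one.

The precedence chain requires at least 2 distinct slots.
Roadmap can't be placed before 1pm — that is slot 5 counting from 9am — so the schedule must run through at least 5 slots.
5 works (last occupied slot: 1pm): for example Onboarding in 11am; Retro in 10am; Budget in 9am; AllHands in 9am; Roadmap in 1pm; Hiring in 9am; DesignReview in 9am.

5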